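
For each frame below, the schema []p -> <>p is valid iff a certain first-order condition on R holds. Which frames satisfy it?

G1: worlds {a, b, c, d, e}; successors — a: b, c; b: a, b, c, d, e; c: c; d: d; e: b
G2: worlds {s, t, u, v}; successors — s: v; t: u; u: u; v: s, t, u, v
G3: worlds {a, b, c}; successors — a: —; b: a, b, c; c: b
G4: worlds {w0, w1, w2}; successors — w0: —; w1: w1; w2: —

G1, G2

The schema corresponds to seriality: forall x exists y Rxy.
G1: satisfies the condition.
G2: satisfies the condition.
G3: fails — world a has no successor.
G4: fails — world w0 has no successor.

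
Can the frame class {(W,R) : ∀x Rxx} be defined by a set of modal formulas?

Yes — defined by □p → p

Yes: it is reflexivity, defined by the T schema □p → p.
Suppose □p→p is valid. At any x set V(p)={w : Rxw}. Then □p holds at x, so p holds at x, i.e. Rxx.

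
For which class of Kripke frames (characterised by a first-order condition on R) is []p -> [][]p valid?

transitivity: forall x forall y forall z (Rxy & Ryz -> Rxz)

This is the 4 axiom.
Its frame correspondent is transitivity — forall x forall y forall z (Rxy & Ryz -> Rxz).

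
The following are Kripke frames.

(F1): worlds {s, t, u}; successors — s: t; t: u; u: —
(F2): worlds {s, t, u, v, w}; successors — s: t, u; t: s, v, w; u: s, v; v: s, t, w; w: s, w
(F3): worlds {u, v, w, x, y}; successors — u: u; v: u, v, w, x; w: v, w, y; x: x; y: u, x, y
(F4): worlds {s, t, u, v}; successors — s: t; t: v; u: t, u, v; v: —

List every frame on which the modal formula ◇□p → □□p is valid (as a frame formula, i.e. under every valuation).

(F1)

Frame correspondent (Sahlqvist): ∀x ∀y ∀z ((xRy ∧ xR²z) → ∃w (yRw ∧ z = w)) — i.e. a generalized confluence (Geach) condition.
(F1): holds.
(F2): fails — sRu, sR²w but no w* with uRw* and w=w*.
(F3): fails — vRu, vR²v but no t with uRt and v=t.
(F4): fails — uRt, uR²t but no w with tRw and t=w.
Valid on: (F1).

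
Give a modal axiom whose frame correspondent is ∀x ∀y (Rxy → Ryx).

The condition is symmetry. The B schema q → □◇q defines it.

q → □◇q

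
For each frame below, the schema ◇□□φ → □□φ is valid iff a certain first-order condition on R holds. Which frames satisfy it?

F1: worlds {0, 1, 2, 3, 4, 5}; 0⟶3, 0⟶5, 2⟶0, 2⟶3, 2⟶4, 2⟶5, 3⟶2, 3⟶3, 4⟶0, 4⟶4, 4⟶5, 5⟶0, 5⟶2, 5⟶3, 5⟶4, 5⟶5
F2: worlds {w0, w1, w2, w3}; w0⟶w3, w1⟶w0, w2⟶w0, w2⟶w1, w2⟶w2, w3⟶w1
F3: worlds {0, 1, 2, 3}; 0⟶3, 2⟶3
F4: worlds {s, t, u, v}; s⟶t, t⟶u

F1, F3

Frame correspondent (Sahlqvist): ∀x ∀y ∀z ((xRy ∧ xR²z) → ∃w (yR²w ∧ z = w)) — i.e. a generalized confluence (Geach) condition.
F1: condition met.
F2: fails — w0Rw3, w0R²w1 but no w with w3R²w and w1=w.
F3: condition met.
F4: fails — sRt, sR²u but no w with tR²w and u=w.
Valid on: F1, F3.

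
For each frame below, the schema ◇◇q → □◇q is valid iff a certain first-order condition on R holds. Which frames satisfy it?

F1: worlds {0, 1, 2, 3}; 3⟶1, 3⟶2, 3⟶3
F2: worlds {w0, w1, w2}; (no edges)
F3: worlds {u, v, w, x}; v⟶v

F2, F3

The schema corresponds to a generalized confluence (Geach) condition: ∀x ∀y ∀z ((xR²y ∧ xRz) → ∃w (y = w ∧ zRw)).
F1: fails — 3R²1, 3R1 but no w with 1=w and 1Rw.
F2: condition met.
F3: condition met.
Valid on: F2, F3.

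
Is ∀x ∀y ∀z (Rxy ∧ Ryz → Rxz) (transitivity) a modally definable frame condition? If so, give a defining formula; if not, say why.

Yes — defined by □q → □□q

The condition is transitivity. A defining modal formula is □q → □□q.
Suppose □q→□□q is valid. Take Rxy, Ryz and set V(q)={w : Rxw}. Then □q at x, so □□q at x, so □q at y, so q at z, i.e. Rxz.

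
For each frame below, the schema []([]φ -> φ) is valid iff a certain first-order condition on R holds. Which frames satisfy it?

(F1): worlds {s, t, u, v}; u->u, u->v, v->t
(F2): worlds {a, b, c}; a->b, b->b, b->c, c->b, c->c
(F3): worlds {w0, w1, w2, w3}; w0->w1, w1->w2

(F2)

Frame correspondent (Sahlqvist): forall x forall y (Rxy -> Ryy) — i.e. shift-reflexivity.
(F1): fails — Ruv but not Rvv.
(F2): holds.
(F3): fails — Rw1w2 but not Rw2w2.
Valid on: (F2).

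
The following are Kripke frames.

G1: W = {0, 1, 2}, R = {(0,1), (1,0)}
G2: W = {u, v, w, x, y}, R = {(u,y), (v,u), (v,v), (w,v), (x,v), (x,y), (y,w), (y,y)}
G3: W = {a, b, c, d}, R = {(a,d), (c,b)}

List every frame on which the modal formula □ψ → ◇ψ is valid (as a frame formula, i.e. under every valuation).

The schema corresponds to seriality: ∀x ∃y Rxy.
G1: fails — world 2 has no successor.
G2: holds.
G3: fails — world b has no successor.
Valid on: G2.

G2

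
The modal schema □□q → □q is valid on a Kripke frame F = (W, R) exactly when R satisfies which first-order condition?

Suppose □□q→□q is valid. Take Rxy and set V(q)={w : xR²w}. Then □□q at x, so □q at x, so q at y, i.e. ∃z(Rxz∧Rzy).

density: ∀x ∀y (Rxy → ∃z (Rxz ∧ Rzy))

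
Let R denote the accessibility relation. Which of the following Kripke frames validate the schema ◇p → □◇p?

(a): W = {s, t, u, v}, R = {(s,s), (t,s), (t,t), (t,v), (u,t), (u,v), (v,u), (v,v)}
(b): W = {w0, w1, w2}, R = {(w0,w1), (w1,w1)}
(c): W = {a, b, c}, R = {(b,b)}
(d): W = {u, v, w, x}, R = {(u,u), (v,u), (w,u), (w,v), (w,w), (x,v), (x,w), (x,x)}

(b), (c)

This is the axiom for the Euclidean property; its first-order frame correspondent is ∀x ∀y ∀z (Rxy ∧ Rxz → Ryz).
(a): fails — Rtv and Rts but not Rvs.
(b): condition met.
(c): condition met.
(d): fails — Rwu and Rww but not Ruw.
Valid on: (b), (c).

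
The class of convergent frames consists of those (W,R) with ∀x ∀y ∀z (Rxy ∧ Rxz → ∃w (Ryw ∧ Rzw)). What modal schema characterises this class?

A defining formula is ◇□s → □◇s (the .2 axiom).
Suppose ◇□s→□◇s is valid. Take Rxy, Rxz and set V(s)={w : Ryw}. Then □s at y so ◇□s at x, so □◇s at x, so ◇s at z, giving w with Rzw and Ryw.

◇□s → □◇s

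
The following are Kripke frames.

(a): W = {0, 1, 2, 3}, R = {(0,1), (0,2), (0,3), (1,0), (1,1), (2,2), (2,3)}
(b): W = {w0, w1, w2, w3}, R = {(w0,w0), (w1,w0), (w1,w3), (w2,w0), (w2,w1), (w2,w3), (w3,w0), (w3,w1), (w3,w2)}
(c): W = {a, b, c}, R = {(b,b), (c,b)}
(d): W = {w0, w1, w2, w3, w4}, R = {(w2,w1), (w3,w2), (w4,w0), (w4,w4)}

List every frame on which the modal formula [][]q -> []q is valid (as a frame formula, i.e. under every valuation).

(a), (c)

This is the axiom for density; its first-order frame correspondent is forall x forall y (Rxy -> exists z (Rxz & Rzy)).
(a): condition met.
(b): fails — Rw1w3 but no z with Rw1z and Rzw3.
(c): condition met.
(d): fails — Rw3w2 but no z with Rw3z and Rzw2.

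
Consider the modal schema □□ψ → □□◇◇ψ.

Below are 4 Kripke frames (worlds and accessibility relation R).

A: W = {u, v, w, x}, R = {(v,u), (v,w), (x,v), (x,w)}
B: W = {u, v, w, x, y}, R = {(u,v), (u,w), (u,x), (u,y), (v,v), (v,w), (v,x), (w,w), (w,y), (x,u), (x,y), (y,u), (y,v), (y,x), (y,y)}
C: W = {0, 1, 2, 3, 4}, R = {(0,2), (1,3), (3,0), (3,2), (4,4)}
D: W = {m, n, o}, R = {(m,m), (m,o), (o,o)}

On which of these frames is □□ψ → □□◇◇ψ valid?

This is the axiom for a generalized confluence (Geach) condition; its first-order frame correspondent is ∀x ∀z (xR²z → ∃w (xR²w ∧ zR²w)).
A: fails — xR²u but no t with xR²t and uR²t.
B: ✓.
C: fails — 1R²0 but no w with 1R²w and 0R²w.
D: ✓.

B, D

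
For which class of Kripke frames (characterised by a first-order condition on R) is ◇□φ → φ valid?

Replacing φ by ¬φ and contraposing gives the equivalent schema φ → □◇φ.
Suppose φ→□◇φ is valid. Take Rxy and set V(φ)={x}. Then φ at x, so □◇φ at x, so ◇φ at y, so some z with Ryz has φ; z=x, i.e. Ryx.

symmetry: ∀x ∀y (Rxy → Ryx)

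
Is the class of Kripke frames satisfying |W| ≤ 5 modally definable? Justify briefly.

Not modally definable

Modal frame validity is preserved under disjoint unions.
Any modal formula valid on each of 6 disjoint one-world frames is valid on their disjoint union (validity is preserved under disjoint unions). Each one-world frame has |W|=1≤5, but the union has |W|=6.
So the class is not modally definable.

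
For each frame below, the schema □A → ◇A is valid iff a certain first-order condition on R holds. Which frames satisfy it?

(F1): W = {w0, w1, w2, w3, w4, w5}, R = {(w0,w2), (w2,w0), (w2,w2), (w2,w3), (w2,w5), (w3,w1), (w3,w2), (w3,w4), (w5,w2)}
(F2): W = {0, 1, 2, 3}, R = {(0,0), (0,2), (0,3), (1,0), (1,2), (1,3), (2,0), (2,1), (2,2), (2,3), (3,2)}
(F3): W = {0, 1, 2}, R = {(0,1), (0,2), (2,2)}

(F2)

Frame correspondent (Sahlqvist): ∀x ∃y Rxy — i.e. seriality.
(F1): fails — world w1 has no successor.
(F2): ✓.
(F3): fails — world 1 has no successor.
Valid on: (F2).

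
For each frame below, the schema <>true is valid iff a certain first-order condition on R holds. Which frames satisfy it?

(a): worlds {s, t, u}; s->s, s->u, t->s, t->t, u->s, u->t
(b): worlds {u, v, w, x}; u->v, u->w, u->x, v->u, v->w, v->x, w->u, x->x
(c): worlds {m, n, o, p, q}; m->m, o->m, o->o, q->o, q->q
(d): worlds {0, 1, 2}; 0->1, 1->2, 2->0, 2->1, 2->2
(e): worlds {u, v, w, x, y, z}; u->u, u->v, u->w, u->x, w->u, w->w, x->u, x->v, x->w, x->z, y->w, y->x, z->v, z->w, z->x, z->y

(a), (b), (d)

Frame correspondent (Sahlqvist): forall x exists y Rxy — i.e. seriality.
(a): holds.
(b): holds.
(c): fails — world n has no successor.
(d): holds.
(e): fails — world v has no successor.
Valid on: (a), (b), (d).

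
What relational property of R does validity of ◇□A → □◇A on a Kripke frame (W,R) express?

Convergence

This schema is the .2 axiom.
It corresponds to convergence: ∀x ∀y ∀z (Rxy ∧ Rxz → ∃w (Ryw ∧ Rzw)).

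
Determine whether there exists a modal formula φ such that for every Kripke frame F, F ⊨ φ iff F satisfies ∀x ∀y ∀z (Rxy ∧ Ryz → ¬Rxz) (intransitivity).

No

Any modally definable frame class is closed under surjective bounded morphisms.
The 5-cycle (worlds 0,1,2,3,4 with 0→1→2→3→4→0) is intransitive. Mapping every world to a single reflexive point • is a surjective bounded morphism; the reflexive point is not intransitive (R••∧R•• but R••).
Hence intransitivity is not modally definable.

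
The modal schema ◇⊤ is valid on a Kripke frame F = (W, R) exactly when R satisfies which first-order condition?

seriality

◇⊤ holds at w iff w has a successor, so frame-validity of ◇⊤ is exactly seriality. Equivalently via □φ → ◇φ:
Suppose □φ→◇φ is valid. At any x set V(φ)=W. Then □φ at x, so ◇φ at x, so x has a successor.
The converse is a direct semantic check.
Frame condition: ∀x ∃y Rxy.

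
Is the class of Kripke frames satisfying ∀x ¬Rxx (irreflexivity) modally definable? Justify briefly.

Any modally definable frame class is closed under surjective bounded morphisms.
The 2-cycle (worlds 0,1 with 0→1→0) is irreflexive, and the map sending every world to a single reflexive point • is a surjective bounded morphism (forth: every edge maps to (•,•); back: every world has a successor). So any modal formula valid on the 2-cycle is also valid on the reflexive point, which is not irreflexive.
Hence irreflexivity is not modally definable.

Not definable by any modal formula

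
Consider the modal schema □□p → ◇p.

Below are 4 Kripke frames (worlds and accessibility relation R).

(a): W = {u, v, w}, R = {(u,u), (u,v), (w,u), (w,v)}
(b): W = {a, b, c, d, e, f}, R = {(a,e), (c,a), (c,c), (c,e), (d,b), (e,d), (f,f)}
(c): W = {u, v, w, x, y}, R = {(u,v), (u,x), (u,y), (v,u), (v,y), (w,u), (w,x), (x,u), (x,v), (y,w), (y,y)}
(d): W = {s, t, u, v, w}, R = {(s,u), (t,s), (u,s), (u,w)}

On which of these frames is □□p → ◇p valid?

Frame correspondent (Sahlqvist): ∀x ∃w (xR²w ∧ xRw) — i.e. a generalized confluence (Geach) condition.
(a): fails — at v but no t with vR²t and vRt.
(b): fails — at a but no w with aR²w and aRw.
(c): ✓.
(d): fails — at s but no w* with sR²w* and sRw*.

(c)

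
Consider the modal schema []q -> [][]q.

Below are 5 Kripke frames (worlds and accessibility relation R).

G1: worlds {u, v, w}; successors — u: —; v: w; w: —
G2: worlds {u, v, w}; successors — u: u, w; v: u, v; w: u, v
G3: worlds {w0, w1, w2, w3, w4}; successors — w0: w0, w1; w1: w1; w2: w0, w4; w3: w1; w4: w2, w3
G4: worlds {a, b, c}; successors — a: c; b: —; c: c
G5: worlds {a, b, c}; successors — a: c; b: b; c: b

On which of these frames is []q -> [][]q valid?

The schema corresponds to transitivity: forall x forall y forall z (Rxy & Ryz -> Rxz).
G1: satisfies the condition.
G2: fails — Ruw and Rwv but not Ruv.
G3: fails — Rw2w4 and Rw4w2 but not Rw2w2.
G4: satisfies the condition.
G5: fails — Rac and Rcb but not Rab.
Valid on: G1, G4.

G1, G4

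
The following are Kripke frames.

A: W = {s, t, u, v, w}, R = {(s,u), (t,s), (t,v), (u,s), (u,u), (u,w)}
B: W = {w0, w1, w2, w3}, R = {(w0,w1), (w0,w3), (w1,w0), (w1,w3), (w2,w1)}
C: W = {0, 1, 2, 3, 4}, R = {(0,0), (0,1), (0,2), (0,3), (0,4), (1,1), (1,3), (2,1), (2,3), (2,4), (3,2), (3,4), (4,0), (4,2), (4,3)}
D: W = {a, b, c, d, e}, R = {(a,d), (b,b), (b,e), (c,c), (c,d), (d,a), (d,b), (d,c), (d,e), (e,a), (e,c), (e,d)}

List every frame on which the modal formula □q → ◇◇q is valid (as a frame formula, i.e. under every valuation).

The schema corresponds to a generalized confluence (Geach) condition: ∀x ∃w (xRw ∧ xR²w).
A: fails — at t but no w* with tRw* and tR²w*.
B: fails — at w2 but no w with w2Rw and w2R²w.
C: ✓.
D: fails — at a but no w with aRw and aR²w.

C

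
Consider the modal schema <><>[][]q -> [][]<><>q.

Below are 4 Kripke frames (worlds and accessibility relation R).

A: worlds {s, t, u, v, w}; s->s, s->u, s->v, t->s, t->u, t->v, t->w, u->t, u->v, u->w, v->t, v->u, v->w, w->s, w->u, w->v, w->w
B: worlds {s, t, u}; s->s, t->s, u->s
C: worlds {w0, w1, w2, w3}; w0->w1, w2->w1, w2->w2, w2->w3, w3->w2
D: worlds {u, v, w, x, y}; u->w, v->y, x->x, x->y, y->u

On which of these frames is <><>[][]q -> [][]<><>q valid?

A, B

The schema corresponds to a generalized confluence (Geach) condition: forall x forall y forall z ((x R^2 y & x R^2 z) -> exists w (y R^2 w & z R^2 w)).
A: satisfies the condition.
B: satisfies the condition.
C: fails — w2R²w1, w2R²w1 but no w with w1R²w and w1R²w.
D: fails — vR²u, vR²u but no t with uR²t and uR²t.
Valid on: A, B.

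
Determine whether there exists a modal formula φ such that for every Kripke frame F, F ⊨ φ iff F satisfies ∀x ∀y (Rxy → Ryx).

Yes — defined by q → □◇q

The condition is symmetry. A defining modal formula is q → □◇q.
Suppose q→□◇q is valid. Take Rxy and set V(q)={x}. Then q at x, so □◇q at x, so ◇q at y, so some z with Ryz has q; z=x, i.e. Ryx.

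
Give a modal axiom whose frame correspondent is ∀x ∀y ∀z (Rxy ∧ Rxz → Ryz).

◇ψ → □◇ψ

This is the Euclidean property; the standard corresponding axiom is 5: ◇ψ → □◇ψ.
Suppose ◇ψ→□◇ψ is valid. Take Rxy, Rxz and set V(ψ)={y}. Then ◇ψ at x, so □◇ψ at x, so ◇ψ at z, so some w with Rzw has ψ; w=y, i.e. Rzy. By symmetry of the argument, Ryz.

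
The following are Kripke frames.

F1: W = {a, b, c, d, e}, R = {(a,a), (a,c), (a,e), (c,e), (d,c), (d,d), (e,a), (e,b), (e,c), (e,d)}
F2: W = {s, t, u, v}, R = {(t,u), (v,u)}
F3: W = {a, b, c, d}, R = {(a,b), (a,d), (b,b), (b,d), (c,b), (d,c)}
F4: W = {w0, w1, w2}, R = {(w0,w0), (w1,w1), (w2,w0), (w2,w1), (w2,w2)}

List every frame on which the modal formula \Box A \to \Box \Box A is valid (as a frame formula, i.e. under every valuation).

F2, F4

Frame correspondent (Sahlqvist): \forall x \forall y \forall z (Rxy \wedge Ryz \to Rxz) — i.e. transitivity.
F1: fails — Rdc and Rce but not Rde.
F2: ✓.
F3: fails — Rdc and Rcb but not Rdb.
F4: ✓.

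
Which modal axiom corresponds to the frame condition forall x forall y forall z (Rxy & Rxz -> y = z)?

◇s → □s

This is partial functionality; the standard corresponding axiom is CD: ◇s → □s.
Suppose ◇s→□s is valid. Take Rxy, Rxz and set V(s)={y}. Then ◇s at x, so □s at x, so s at z, i.e. z=y.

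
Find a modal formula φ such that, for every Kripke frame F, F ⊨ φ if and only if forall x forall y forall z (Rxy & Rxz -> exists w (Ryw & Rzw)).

This is convergence; the standard corresponding axiom is .2: ◇□p → □◇p.
Suppose ◇□p→□◇p is valid. Take Rxy, Rxz and set V(p)={w : Ryw}. Then □p at y so ◇□p at x, so □◇p at x, so ◇p at z, giving w with Rzw and Ryw.

◇□p → □◇p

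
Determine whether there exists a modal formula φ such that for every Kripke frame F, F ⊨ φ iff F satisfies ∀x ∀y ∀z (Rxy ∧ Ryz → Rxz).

Yes: it is transitivity, defined by the 4 schema □q → □□q.

Definable; □q → □□q defines it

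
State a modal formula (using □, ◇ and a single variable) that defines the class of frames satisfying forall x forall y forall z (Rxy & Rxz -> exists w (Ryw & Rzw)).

This is convergence; the standard corresponding axiom is .2: ◇□r → □◇r.
Suppose ◇□r→□◇r is valid. Take Rxy, Rxz and set V(r)={w : Ryw}. Then □r at y so ◇□r at x, so □◇r at x, so ◇r at z, giving w with Rzw and Ryw.

◇□r → □◇r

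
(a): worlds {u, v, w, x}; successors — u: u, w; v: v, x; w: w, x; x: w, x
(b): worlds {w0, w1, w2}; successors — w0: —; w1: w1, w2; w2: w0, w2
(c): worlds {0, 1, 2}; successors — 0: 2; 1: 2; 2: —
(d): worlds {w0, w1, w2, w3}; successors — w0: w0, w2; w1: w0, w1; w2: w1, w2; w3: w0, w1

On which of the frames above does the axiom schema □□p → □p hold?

Frame correspondent (Sahlqvist): ∀x ∀y (Rxy → ∃z (Rxz ∧ Rzy)) — i.e. density.
(a): holds.
(b): holds.
(c): fails — R12 but no z with R1z and Rz2.
(d): holds.

(a), (b), (d)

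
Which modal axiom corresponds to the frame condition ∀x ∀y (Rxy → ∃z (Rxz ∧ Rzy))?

A defining formula is □□q → □q (the C4 axiom).
Suppose □□q→□q is valid. Take Rxy and set V(q)={w : xR²w}. Then □□q at x, so □q at x, so q at y, i.e. ∃z(Rxz∧Rzy).

□□q → □q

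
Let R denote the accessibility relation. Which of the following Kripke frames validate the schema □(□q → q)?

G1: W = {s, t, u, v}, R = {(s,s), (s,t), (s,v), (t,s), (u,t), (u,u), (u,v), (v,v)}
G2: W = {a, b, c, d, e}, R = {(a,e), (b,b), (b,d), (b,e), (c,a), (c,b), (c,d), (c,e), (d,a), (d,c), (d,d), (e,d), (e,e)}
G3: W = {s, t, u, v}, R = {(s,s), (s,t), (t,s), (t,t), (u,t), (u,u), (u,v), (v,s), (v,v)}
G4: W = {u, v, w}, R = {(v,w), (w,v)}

Frame correspondent (Sahlqvist): ∀x ∀y (Rxy → Ryy) — i.e. shift-reflexivity.
G1: fails — Rut but not Rtt.
G2: fails — Rdc but not Rcc.
G3: holds.
G4: fails — Rwv but not Rvv.

G3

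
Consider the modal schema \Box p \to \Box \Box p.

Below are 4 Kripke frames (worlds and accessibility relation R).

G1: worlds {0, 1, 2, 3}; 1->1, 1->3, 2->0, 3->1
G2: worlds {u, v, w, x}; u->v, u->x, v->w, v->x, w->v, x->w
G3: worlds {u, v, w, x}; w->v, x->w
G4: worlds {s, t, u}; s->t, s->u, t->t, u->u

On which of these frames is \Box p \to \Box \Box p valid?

The schema corresponds to transitivity: \forall x \forall y \forall z (Rxy \wedge Ryz \to Rxz).
G1: fails — R31 and R13 but not R33.
G2: fails — Ruv and Rvw but not Ruw.
G3: fails — Rxw and Rwv but not Rxv.
G4: ✓.

G4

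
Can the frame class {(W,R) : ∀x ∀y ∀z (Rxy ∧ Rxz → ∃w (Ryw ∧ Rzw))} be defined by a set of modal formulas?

Yes, by ◇□p → □◇p

The condition is convergence. A defining modal formula is ◇□p → □◇p.
Suppose ◇□p→□◇p is valid. Take Rxy, Rxz and set V(p)={w : Ryw}. Then □p at y so ◇□p at x, so □◇p at x, so ◇p at z, giving w with Rzw and Ryw.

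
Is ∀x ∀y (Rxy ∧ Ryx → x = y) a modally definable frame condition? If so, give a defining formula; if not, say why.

No

If a class were modally definable it would be closed under surjective bounded morphisms (Goldblatt–Thomason).
The 4-cycle (worlds w0,w1,w2,w3 with w0→w1→w2→w3→w0) is antisymmetric. Sending even-indexed worlds to a and odd-indexed worlds to b is a surjective bounded morphism onto the two-world frame with a↔b, which is not antisymmetric.
So the class is not modally definable.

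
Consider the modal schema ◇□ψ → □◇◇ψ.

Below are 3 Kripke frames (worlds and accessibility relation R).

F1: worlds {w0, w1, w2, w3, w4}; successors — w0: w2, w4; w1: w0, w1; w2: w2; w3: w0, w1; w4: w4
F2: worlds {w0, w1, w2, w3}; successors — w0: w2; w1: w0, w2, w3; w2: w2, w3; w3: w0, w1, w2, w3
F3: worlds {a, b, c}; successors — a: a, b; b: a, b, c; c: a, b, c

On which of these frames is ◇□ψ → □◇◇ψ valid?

F2, F3

The schema corresponds to a generalized confluence (Geach) condition: ∀x ∀y ∀z ((xRy ∧ xRz) → ∃w (yRw ∧ zR²w)).
F1: fails — w0Rw2, w0Rw4 but no w with w2Rw and w4R²w.
F2: satisfies the condition.
F3: satisfies the condition.
Valid on: F2, F3.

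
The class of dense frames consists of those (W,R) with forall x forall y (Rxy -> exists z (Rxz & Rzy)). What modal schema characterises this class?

□□s → □s

A defining formula is □□s → □s (the C4 axiom).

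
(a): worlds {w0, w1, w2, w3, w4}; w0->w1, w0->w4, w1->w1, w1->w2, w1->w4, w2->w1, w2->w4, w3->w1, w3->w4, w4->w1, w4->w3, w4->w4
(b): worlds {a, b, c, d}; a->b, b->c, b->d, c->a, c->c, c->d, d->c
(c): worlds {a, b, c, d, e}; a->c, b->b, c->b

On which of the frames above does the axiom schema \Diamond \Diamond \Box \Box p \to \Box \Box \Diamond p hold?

Frame correspondent (Sahlqvist): \forall x \forall y \forall z ((x R^2 y \wedge x R^2 z) \to \exists w (y R^2 w \wedge zRw)) — i.e. a generalized confluence (Geach) condition.
(a): holds.
(b): fails — bR²a, bR²a but no w with aR²w and aRw.
(c): holds.
Valid on: (a), (c).

(a), (c)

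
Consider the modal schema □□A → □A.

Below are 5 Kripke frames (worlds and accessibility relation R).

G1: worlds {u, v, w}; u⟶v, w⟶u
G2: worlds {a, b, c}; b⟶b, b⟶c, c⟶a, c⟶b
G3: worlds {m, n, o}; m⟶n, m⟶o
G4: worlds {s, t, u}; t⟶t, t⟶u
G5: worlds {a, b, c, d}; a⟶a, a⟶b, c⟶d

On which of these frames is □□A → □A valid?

G4

Frame correspondent (Sahlqvist): ∀x ∀y (Rxy → ∃z (Rxz ∧ Rzy)) — i.e. density.
G1: fails — Ruv but no z with Ruz and Rzv.
G2: fails — Rca but no z with Rcz and Rza.
G3: fails — Rmo but no z with Rmz and Rzo.
G4: condition met.
G5: fails — Rcd but no z with Rcz and Rzd.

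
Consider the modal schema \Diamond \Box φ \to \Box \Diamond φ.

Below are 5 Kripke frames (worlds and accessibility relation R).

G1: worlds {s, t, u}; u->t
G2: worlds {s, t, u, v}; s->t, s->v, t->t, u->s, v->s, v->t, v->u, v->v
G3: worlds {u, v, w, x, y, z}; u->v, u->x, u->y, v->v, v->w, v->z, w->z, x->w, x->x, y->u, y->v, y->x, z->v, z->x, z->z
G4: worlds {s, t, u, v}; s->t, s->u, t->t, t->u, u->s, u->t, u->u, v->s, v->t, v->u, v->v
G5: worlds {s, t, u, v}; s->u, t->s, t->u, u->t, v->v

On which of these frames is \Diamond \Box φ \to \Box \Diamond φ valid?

G4

This is the axiom for convergence; its first-order frame correspondent is \forall x \forall y \forall z (Rxy \wedge Rxz \to \exists w (Ryw \wedge Rzw)).
G1: fails — Rut and Rut but t and t have no common successor.
G2: fails — Rvt and Rvu but t and u have no common successor.
G3: fails — Rxw and Rxx but w and x have no common successor.
G4: condition met.
G5: fails — Rts and Rtu but s and u have no common successor.
Valid on: G4.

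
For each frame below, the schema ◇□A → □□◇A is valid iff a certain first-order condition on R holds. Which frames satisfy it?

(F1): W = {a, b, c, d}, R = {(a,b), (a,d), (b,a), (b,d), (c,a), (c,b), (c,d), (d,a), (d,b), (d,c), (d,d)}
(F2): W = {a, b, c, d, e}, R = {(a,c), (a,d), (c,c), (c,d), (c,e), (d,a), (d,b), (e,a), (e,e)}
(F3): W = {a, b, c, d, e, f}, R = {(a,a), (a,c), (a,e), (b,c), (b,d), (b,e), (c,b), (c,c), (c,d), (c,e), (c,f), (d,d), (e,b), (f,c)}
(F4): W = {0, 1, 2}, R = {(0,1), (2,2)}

(F1), (F4)

The schema corresponds to a generalized confluence (Geach) condition: ∀x ∀y ∀z ((xRy ∧ xR²z) → ∃w (yRw ∧ zRw)).
(F1): condition met.
(F2): fails — aRc, aR²b but no w with cRw and bRw.
(F3): fails — aRa, aR²d but no w with aRw and dRw.
(F4): condition met.
Valid on: (F1), (F4).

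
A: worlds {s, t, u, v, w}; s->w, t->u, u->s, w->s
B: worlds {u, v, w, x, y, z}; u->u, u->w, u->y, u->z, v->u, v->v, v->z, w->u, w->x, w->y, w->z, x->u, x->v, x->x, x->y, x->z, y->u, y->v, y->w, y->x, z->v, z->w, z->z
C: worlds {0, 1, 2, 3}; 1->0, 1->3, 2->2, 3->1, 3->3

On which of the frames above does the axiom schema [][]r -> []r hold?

The schema corresponds to density: forall x forall y (Rxy -> exists z (Rxz & Rzy)).
A: fails — Rus but no z with Ruz and Rzs.
B: condition met.
C: fails — R10 but no z with R1z and Rz0.

B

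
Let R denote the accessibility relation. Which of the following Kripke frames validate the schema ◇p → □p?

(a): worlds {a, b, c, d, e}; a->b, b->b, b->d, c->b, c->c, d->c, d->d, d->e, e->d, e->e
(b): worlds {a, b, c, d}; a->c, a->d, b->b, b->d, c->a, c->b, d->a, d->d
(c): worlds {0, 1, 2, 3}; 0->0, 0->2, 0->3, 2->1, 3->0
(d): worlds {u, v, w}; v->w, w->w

(d)

This is the axiom for partial functionality; its first-order frame correspondent is ∀x ∀y ∀z (Rxy ∧ Rxz → y = z).
(a): fails — b sees both b and d.
(b): fails — a sees both c and d.
(c): fails — 0 sees both 0 and 2.
(d): holds.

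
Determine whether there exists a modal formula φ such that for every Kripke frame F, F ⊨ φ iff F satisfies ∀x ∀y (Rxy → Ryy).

Yes — defined by □(□q → q)

Yes: it is shift-reflexivity, defined by the T□ schema □(□q → q).
Suppose □(□q→q) is valid. Take Rxy and set V(q)={w : Ryw}. Then at y, □q holds; since □(□q→q) at x, □q→q at y, so q at y, i.e. Ryy.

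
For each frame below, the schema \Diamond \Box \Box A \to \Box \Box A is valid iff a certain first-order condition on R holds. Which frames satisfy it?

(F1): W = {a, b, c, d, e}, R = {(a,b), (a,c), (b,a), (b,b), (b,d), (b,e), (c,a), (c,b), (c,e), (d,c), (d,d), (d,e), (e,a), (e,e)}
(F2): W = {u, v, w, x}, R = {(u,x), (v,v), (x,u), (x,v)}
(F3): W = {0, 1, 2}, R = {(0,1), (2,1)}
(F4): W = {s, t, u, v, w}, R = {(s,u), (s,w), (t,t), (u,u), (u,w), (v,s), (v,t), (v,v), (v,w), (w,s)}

The schema corresponds to a generalized confluence (Geach) condition: \forall x \forall y \forall z ((xRy \wedge x R^2 z) \to \exists w (y R^2 w \wedge z = w)).
(F1): fails — bRa, bR²c but no w with aR²w and c=w.
(F2): fails — uRx, uR²u but no t with xR²t and u=t.
(F3): holds.
(F4): fails — sRw, sR²s but no w* with wR²w* and s=w*.

(F3)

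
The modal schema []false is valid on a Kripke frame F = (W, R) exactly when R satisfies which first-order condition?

□⊥ is valid iff no world has any successor (otherwise □⊥ fails at any world with one).

emptiness of R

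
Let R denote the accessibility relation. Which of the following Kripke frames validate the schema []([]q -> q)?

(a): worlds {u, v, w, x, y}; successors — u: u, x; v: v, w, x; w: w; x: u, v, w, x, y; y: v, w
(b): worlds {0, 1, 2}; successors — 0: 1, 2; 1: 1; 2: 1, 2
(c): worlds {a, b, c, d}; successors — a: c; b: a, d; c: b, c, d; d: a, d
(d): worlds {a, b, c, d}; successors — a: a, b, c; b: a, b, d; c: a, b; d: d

(b)

This is the axiom for shift-reflexivity; its first-order frame correspondent is forall x forall y (Rxy -> Ryy).
(a): fails — Rxy but not Ryy.
(b): ✓.
(c): fails — Rba but not Raa.
(d): fails — Rac but not Rcc.
Valid on: (b).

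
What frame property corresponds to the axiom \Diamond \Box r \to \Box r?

the Euclidean property

This schema is equivalent to the 5 axiom ◇r → □◇r.
Its frame correspondent is the Euclidean property — \forall x \forall y \forall z (Rxy \wedge Rxz \to Ryz).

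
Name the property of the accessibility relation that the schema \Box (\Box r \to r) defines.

shift-reflexivity

Suppose □(□r→r) is valid. Take Rxy and set V(r)={w : Ryw}. Then at y, □r holds; since □(□r→r) at x, □r→r at y, so r at y, i.e. Ryy.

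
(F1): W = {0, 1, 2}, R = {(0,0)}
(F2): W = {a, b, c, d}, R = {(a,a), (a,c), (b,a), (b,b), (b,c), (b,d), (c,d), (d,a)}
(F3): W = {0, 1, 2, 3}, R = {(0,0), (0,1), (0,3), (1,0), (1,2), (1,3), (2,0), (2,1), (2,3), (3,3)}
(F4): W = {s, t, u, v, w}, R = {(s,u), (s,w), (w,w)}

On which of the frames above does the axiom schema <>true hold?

The schema corresponds to seriality: forall x exists y Rxy.
(F1): fails — world 1 has no successor.
(F2): satisfies the condition.
(F3): satisfies the condition.
(F4): fails — world t has no successor.

(F2), (F3)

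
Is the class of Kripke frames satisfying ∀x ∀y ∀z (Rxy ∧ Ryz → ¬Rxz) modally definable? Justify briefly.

Modal frame validity is preserved under surjective bounded morphisms.
The 3-cycle (worlds 0,1,2 with 0→1→2→0) is intransitive. Mapping every world to a single reflexive point • is a surjective bounded morphism; the reflexive point is not intransitive (R••∧R•• but R••).
So no modal formula (or set of formulas) defines exactly the intransitive frames.

No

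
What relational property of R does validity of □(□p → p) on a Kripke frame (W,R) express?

This is the T□ axiom.
Its frame correspondent is shift-reflexivity — ∀x ∀y (Rxy → Ryy).

shift-reflexivity: ∀x ∀y (Rxy → Ryy)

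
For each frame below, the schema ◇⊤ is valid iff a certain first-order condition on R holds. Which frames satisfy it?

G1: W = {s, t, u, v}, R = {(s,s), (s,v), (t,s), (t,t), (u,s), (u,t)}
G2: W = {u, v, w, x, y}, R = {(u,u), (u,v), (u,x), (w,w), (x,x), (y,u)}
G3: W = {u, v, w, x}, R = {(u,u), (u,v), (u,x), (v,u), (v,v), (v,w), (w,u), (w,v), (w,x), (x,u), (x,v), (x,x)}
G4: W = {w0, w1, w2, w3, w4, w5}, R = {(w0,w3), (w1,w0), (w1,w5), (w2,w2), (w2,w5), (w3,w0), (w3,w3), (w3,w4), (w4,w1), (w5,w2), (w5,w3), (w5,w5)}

G3, G4

This is the axiom for seriality; its first-order frame correspondent is ∀x ∃y Rxy.
G1: fails — world v has no successor.
G2: fails — world v has no successor.
G3: ✓.
G4: ✓.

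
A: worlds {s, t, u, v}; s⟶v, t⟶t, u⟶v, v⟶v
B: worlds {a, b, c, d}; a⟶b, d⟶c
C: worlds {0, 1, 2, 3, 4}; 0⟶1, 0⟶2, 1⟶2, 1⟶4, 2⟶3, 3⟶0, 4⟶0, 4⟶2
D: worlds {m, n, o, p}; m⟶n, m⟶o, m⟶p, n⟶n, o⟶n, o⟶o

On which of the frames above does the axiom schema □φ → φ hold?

none

This is the axiom for reflexivity; its first-order frame correspondent is ∀x Rxx.
A: fails — world s does not see itself.
B: fails — world a does not see itself.
C: fails — world 0 does not see itself.
D: fails — world m does not see itself.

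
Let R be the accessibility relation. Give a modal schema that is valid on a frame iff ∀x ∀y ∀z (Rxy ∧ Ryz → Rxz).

□q → □□q

A defining formula is □q → □□q (the 4 axiom).
Suppose □q→□□q is valid. Take Rxy, Ryz and set V(q)={w : Rxw}. Then □q at x, so □□q at x, so □q at y, so q at z, i.e. Rxz.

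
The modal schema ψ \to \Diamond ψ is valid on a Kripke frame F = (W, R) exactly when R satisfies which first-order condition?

This schema is equivalent to the T axiom □ψ → ψ.
Its frame correspondent is reflexivity — \forall x Rxx.

Reflexivity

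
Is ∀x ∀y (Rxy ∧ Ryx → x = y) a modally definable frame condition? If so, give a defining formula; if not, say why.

Not definable by any modal formula

Modal frame validity is preserved under surjective bounded morphisms.
The 8-cycle (worlds s,t,u,v,w,x,y,z with s→t→u→v→w→x→y→z→s) is antisymmetric. Sending even-indexed worlds to s and odd-indexed worlds to t is a surjective bounded morphism onto the two-world frame with s↔t, which is not antisymmetric.
So the class is not modally definable.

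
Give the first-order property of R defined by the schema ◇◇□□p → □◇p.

∀x ∀y ∀z ((xR²y ∧ xRz) → ∃w (yR²w ∧ zRw))

This is a Sahlqvist (Geach-type) schema ◇^2□^2p → □^1◇^1p.
Minimal-valuation argument: fix x; take any y with xR^2y and any z with xR^1z. Set V(p) to the set of worlds R-reachable from y in exactly 2 steps. Then □^2p holds at y, so the antecedent holds at x; validity forces ◇^1p at z, giving a w with zR^1w and yR^2w.
First-order correspondent: ∀x ∀y ∀z ((xR²y ∧ xRz) → ∃w (yR²w ∧ zRw)).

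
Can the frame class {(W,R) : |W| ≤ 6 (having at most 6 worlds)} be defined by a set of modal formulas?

If a class were modally definable it would be closed under disjoint unions (Goldblatt–Thomason).
Any modal formula valid on each of 7 disjoint one-world frames is valid on their disjoint union (validity is preserved under disjoint unions). Each one-world frame has |W|=1≤6, but the union has |W|=7.
So no modal formula (or set of formulas) defines exactly the |W|≤6 frames.

Not definable by any modal formula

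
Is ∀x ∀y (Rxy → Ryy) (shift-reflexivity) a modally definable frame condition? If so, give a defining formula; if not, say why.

Yes — defined by □(□q → q)

Yes: it is shift-reflexivity, defined by the T□ schema □(□q → q).
Suppose □(□q→q) is valid. Take Rxy and set V(q)={w : Ryw}. Then at y, □q holds; since □(□q→q) at x, □q→q at y, so q at y, i.e. Ryy.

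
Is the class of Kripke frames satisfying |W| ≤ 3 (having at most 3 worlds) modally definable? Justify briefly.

Modal frame validity is preserved under disjoint unions.
Any modal formula valid on each of 4 disjoint one-world frames is valid on their disjoint union (validity is preserved under disjoint unions). Each one-world frame has |W|=1≤3, but the union has |W|=4.
Hence having at most 3 worlds is not modally definable.

Not definable by any modal formula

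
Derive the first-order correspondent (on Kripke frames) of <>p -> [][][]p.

This is a Sahlqvist (Geach-type) schema ◇^1□^0p → □^3◇^0p.
First-order correspondent: forall x forall y forall z ((xRy & x R^3 z) -> exists w (y = w & z = w)).

forall x forall y forall z ((xRy & x R^3 z) -> exists w (y = w & z = w))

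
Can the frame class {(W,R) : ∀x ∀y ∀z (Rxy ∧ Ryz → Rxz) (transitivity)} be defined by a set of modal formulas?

Yes: it is transitivity, defined by the 4 schema □p → □□p.

Definable; □p → □□p defines it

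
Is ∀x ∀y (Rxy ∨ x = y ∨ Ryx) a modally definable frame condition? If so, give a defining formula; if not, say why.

No — not modally definable

If a class were modally definable it would be closed under disjoint unions (Goldblatt–Thomason).
Take 4 disjoint single-world reflexive frames: each is trivially connected, but their disjoint union has 4 worlds with no edge between distinct components, so it is not connected.
Hence connectedness of R is not modally definable.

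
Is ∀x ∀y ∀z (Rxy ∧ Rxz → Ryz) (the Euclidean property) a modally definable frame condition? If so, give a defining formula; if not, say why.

Yes: it is the Euclidean property, defined by the 5 schema ◇q → □◇q.
Suppose ◇q→□◇q is valid. Take Rxy, Rxz and set V(q)={y}. Then ◇q at x, so □◇q at x, so ◇q at z, so some w with Rzw has q; w=y, i.e. Rzy. By symmetry of the argument, Ryz.

Definable; ◇q → □◇q defines it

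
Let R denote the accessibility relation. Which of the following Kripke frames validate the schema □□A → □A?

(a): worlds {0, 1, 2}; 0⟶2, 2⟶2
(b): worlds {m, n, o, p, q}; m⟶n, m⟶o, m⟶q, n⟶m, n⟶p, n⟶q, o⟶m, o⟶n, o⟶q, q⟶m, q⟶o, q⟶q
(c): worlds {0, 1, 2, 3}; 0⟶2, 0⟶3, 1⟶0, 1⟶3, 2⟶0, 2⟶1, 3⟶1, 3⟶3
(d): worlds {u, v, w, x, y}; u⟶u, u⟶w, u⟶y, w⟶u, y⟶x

(a)

The schema corresponds to density: ∀x ∀y (Rxy → ∃z (Rxz ∧ Rzy)).
(a): condition met.
(b): fails — Rnp but no z with Rnz and Rzp.
(c): fails — R10 but no z with R1z and Rz0.
(d): fails — Ryx but no z with Ryz and Rzx.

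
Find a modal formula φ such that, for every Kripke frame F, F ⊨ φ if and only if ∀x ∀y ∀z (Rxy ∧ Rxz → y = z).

A defining formula is ◇q → □q (the CD axiom).
Suppose ◇q→□q is valid. Take Rxy, Rxz and set V(q)={y}. Then ◇q at x, so □q at x, so q at z, i.e. z=y.

◇q → □q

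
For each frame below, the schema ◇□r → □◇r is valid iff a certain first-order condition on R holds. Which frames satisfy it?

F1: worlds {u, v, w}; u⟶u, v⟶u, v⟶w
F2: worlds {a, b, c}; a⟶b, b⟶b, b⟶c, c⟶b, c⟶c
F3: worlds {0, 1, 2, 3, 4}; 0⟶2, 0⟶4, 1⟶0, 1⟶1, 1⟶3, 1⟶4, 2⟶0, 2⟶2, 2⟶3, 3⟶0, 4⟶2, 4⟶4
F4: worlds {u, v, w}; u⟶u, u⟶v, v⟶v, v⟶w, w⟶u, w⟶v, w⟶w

Frame correspondent (Sahlqvist): ∀x ∀y ∀z (Rxy ∧ Rxz → ∃w (Ryw ∧ Rzw)) — i.e. convergence.
F1: fails — Rvu and Rvw but u and w have no common successor.
F2: condition met.
F3: fails — R10 and R13 but 0 and 3 have no common successor.
F4: condition met.
Valid on: F2, F4.

F2, F4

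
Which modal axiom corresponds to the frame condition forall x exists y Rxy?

□q → ◇q

This is seriality; the standard corresponding axiom is D: □q → ◇q.
Suppose □q→◇q is valid. At any x set V(q)=W. Then □q at x, so ◇q at x, so x has a successor.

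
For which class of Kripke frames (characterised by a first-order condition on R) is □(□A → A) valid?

shift-reflexivity: ∀x ∀y (Rxy → Ryy)

Suppose □(□A→A) is valid. Take Rxy and set V(A)={w : Ryw}. Then at y, □A holds; since □(□A→A) at x, □A→A at y, so A at y, i.e. Ryy.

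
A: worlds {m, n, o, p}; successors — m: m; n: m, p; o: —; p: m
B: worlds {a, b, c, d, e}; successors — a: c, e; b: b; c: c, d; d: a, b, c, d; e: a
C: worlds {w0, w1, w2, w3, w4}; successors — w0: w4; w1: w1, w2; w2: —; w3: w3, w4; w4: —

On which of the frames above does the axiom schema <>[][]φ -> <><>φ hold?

Frame correspondent (Sahlqvist): forall x forall y (xRy -> exists w (y R^2 w & x R^2 w)) — i.e. a generalized confluence (Geach) condition.
A: satisfies the condition.
B: satisfies the condition.
C: fails — w0Rw4 but no w with w4R²w and w0R²w.

A, B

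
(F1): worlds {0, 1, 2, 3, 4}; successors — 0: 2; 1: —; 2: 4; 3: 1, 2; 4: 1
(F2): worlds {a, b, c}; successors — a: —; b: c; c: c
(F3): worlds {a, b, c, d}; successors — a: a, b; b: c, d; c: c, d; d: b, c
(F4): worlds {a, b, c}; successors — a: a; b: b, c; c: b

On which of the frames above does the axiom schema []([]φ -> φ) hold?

(F2)

Frame correspondent (Sahlqvist): forall x forall y (Rxy -> Ryy) — i.e. shift-reflexivity.
(F1): fails — R32 but not R22.
(F2): ✓.
(F3): fails — Rcd but not Rdd.
(F4): fails — Rbc but not Rcc.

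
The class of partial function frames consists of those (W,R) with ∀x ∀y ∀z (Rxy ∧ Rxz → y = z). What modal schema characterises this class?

This is partial functionality; the standard corresponding axiom is CD: ◇ψ → □ψ.
Suppose ◇ψ→□ψ is valid. Take Rxy, Rxz and set V(ψ)={y}. Then ◇ψ at x, so □ψ at x, so ψ at z, i.e. z=y.

◇ψ → □ψ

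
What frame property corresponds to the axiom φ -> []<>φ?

Suppose φ→□◇φ is valid. Take Rxy and set V(φ)={x}. Then φ at x, so □◇φ at x, so ◇φ at y, so some z with Ryz has φ; z=x, i.e. Ryx.

Symmetry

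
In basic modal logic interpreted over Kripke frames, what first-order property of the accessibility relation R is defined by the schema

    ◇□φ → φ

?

Equivalently (dual form): φ → □◇φ.
Suppose φ→□◇φ is valid. Take Rxy and set V(φ)={x}. Then φ at x, so □◇φ at x, so ◇φ at y, so some z with Ryz has φ; z=x, i.e. Ryx.
Conversely, on a frame with symmetry the schema holds at every world under every valuation.
So the correspondent is symmetry.

symmetry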